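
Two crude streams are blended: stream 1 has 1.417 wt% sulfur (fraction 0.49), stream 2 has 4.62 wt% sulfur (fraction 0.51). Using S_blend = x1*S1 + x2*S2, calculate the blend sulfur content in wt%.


Linear sulfur blending: S_blend = x1*S1 + x2*S2
Contribution 1: 0.49 * 1.417 = 0.69433 wt%
Contribution 2: 0.51 * 4.62 = 2.3562 wt%
S_blend = 0.69433 + 2.3562 = 3.05053

3.05053 wt%


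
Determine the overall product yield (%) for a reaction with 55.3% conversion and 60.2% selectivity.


Overall yield = conversion (%) * selectivity (%) / 100
Conversion = 55.3%, Selectivity = 60.2%
Y = 55.3 * 60.2 / 100
= 33.2906 %

33.2906 %


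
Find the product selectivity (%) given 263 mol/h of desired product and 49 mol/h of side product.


Selectivity = desired / (desired + undesired) * 100
Total products = 263 + 49 = 312 mol/h
S = 263 / 312 * 100
= 0.8429 * 100
= 84.29 %

84.29 %


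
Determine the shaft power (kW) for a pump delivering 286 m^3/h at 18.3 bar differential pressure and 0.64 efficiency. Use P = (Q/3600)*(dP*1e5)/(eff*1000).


Q = 286 / 3600 = 0.0794444 m^3/s
P = 0.0794444 * (18.3 * 1e5) / 0.64 / 1000 = 227.2

227.2 kW


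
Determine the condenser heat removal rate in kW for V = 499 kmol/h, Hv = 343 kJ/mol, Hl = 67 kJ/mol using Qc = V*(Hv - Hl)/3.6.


Qc = 499 * (343 - 67) / 3.6 = 499 * 276 / 3.6 = 38260

38260 kW


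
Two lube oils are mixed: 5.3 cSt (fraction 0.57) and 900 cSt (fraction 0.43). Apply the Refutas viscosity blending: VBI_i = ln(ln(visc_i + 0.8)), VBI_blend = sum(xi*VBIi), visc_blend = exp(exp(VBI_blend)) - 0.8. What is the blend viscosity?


Refutas method: VBN_i = 14.534*ln(ln(visc_i + 0.8)) + 10.975, blended linearly by mass fraction; since VBN is linear in VBI_i = ln(ln(visc_i + 0.8)) and the fractions sum to 1, blend VBI directly: visc = exp(exp(VBI_blend)) - 0.8
VBI_1 = ln(ln(5.3 + 0.8)) = 0.592381
VBI_2 = ln(ln(900 + 0.8)) = 1.91741
VBI_blend = 0.57 * 0.592381 + 0.43 * 1.91741 = 1.16214
visc_blend = exp(exp(1.16214)) - 0.8 = 23.65

23.65 cSt


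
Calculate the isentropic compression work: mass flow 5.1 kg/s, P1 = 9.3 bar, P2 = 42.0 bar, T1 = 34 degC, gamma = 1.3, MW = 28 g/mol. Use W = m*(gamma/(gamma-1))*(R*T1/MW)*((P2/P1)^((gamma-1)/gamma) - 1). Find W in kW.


Isentropic work: W = m*(gamma/(gamma-1))*(R*T1/MW)*((P2/P1)^((gamma-1)/gamma) - 1)
T1 = 34 + 273.15 = 307.15 K
Pressure ratio = 42.0 / 9.3 = 4.51613
Exponent = (1.3 - 1)/1.3 = 0.230769
(P2/P1)^exp - 1 = 4.51613^0.230769 - 1 = 0.416119
W = 5.1 * 1.3 / 0.3 * 8.314 * 307.15 / 28 * 0.416119 = 838.7

838.7 kW


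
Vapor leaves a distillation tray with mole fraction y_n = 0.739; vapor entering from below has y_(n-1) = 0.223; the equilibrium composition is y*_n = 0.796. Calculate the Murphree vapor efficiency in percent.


Murphree vapor efficiency: EMV = (y_n - y_(n-1)) / (y*_n - y_(n-1)) * 100
EMV = (0.739 - 0.223) / (0.796 - 0.223) * 100 = 0.516 / 0.573 * 100 = 90.05

90.05 %


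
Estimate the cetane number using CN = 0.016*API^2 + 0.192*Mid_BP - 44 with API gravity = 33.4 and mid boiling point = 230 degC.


CN = 0.016 * 33.4^2 + 0.192 * 230 - 44
CN = 17.84896 + 44.16 - 44 = 18.00896

18.00896


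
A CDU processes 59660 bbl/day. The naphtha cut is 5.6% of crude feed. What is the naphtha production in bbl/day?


Crude throughput = 59660 bbl/day
Fraction yield = 5.6%
yield = throughput * fraction / 100
yield = 59660 * 5.6 / 100 = 3340.96

3340.96 bbl/day


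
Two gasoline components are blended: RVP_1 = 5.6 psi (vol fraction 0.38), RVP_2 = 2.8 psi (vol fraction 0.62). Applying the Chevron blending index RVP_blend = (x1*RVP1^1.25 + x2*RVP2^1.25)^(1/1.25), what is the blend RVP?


Chevron index: RVP_blend = (sum xi*RVPi^1.25)^(1/1.25)
RVP^1.25 terms: 0.38 * 5.6^1.25 + 0.62 * 2.8^1.25 = 5.51918
RVP_blend = 5.51918^(1/1.25) = 3.922

3.922 psi


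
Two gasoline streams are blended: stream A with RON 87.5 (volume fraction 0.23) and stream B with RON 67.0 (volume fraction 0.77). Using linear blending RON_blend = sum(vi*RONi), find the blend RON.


Linear blending: RON_blend = sum(vi * RONi)
Contribution 1: 0.23 * 87.5 = 20.125
Contribution 2: 0.77 * 67.0 = 51.59
RON_blend = 20.125 + 51.59 = 71.715

71.715


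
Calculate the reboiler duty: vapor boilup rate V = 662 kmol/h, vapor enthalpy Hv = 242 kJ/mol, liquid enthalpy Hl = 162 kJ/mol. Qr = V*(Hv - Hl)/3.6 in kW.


Qr = 662 * (242 - 162) / 3.6 = 662 * 80 / 3.6 = 14710

14710 kW


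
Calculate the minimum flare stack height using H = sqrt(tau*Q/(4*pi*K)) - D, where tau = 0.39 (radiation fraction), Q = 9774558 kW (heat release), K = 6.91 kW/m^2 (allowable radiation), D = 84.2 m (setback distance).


tau*Q/(4*pi*K) = 0.39 * 9774558 / (4 * pi * 6.91) = 43900.9
sqrt(43900.9) = 209.525
H = 209.525 - 84.2 = 125.3

125.3 m


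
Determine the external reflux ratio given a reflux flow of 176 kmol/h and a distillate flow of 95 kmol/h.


Reflux ratio definition: R = L / D (liquid returned / distillate withdrawn)
L = 176 kmol/h, D = 95 kmol/h
R = 176 / 95 = 1.853

1.853


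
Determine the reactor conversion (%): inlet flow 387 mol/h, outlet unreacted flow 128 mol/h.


X = (F_in - F_out) / F_in * 100
Moles reacted = 387 - 128 = 259
X = 259 / 387 * 100
= 0.6693 * 100
= 66.93 %

66.93 %


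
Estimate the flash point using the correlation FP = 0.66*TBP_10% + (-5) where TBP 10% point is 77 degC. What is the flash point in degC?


FP = 0.66 * 77 + (-5) = 45.82

45.82 degC


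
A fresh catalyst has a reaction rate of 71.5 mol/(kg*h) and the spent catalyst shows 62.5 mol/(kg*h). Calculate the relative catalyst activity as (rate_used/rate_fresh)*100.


Activity (%) = (rate_used / rate_fresh) * 100
rate_used = 62.5, rate_fresh = 71.5
= (62.5 / 71.5) * 100
= 0.8741 * 100 = 87.41

87.41 %


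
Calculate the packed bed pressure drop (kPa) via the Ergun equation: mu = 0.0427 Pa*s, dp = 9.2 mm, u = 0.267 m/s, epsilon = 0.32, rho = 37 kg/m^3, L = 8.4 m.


dp = 9.2 mm = 0.0092 m
Viscous term = 150*0.0427*0.267*(1-0.32)^2 / (0.0092^2*0.32^3) = 285117
Inertial term = 1.75*37*0.267^2*(1-0.32) / (0.0092*0.32^3) = 10412
dP/L = 285117 + 10412 = 295529 Pa/m
dP = 295529 * 8.4 / 1000 = 2482 kPa

2482 kPa


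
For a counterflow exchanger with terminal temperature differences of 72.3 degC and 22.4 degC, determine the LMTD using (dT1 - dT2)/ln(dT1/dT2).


LMTD = (dT1 - dT2) / ln(dT1/dT2)
= (72.3 - 22.4) / ln(72.3 / 22.4) = 49.9 / 1.17176 = 42.59

42.59 degC


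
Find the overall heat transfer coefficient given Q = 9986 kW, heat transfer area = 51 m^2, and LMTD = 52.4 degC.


From Q = U*A*LMTD, U = Q / (A * LMTD)
U = 9986 / (51 * 52.4) = 9986 / 2672.4 = 3.737

3.737 kW/(m^2*K)


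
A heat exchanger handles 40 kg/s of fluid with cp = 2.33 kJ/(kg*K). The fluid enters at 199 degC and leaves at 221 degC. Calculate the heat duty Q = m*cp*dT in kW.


Q = m_dot * cp * delta_T
delta_T = 221 - 199 = 22 K
Q = 40 * 2.33 * 22
= 93.2 * 22
= 2050.4 kW

2050.4 kW


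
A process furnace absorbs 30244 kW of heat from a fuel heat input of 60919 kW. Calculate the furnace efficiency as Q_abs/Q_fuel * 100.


Furnace efficiency = Q_absorbed / Q_fuel * 100
= 30244 / 60919 * 100 = 49.65

49.65 %


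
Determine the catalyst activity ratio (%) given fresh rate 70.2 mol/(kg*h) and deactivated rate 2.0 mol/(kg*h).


Activity (%) = (rate_used / rate_fresh) * 100
rate_used = 2.0, rate_fresh = 70.2
= (2.0 / 70.2) * 100
= 0.02849 * 100 = 2.849

2.849 %


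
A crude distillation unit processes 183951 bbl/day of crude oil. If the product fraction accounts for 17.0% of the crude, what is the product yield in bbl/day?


Crude throughput = 183951 bbl/day
Fraction yield = 17.0%
yield = throughput * fraction / 100
yield = 183951 * 17.0 / 100 = 31271.67

31271.67 bbl/day


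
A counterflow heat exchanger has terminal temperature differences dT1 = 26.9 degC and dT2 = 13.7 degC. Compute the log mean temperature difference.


LMTD = (dT1 - dT2) / ln(dT1/dT2)
= (26.9 - 13.7) / ln(26.9 / 13.7) = 13.2 / 0.67473 = 19.56

19.56 degC


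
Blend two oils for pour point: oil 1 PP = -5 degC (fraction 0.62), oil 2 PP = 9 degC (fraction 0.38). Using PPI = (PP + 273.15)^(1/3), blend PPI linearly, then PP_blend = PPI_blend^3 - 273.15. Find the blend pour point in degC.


PPI_1 = (-5 + 273.15)^(1/3) = 6.448508
PPI_2 = (9 + 273.15)^(1/3) = 6.558835
PPI_blend = 0.62 * 6.448508 + 0.38 * 6.558835 = 6.490432
PP_blend = 6.490432^3 - 273.15 = 273.414 - 273.15 = 0.26

0.26 degC


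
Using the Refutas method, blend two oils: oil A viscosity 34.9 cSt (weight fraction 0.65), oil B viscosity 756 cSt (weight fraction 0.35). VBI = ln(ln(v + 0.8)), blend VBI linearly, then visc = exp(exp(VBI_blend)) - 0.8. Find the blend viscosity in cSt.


Refutas method: VBN_i = 14.534*ln(ln(visc_i + 0.8)) + 10.975, blended linearly by mass fraction; since VBN is linear in VBI_i = ln(ln(visc_i + 0.8)) and the fractions sum to 1, blend VBI directly: visc = exp(exp(VBI_blend)) - 0.8
VBI_1 = ln(ln(34.9 + 0.8)) = 1.27401
VBI_2 = ln(ln(756 + 0.8)) = 1.89147
VBI_blend = 0.65 * 1.27401 + 0.35 * 1.89147 = 1.49012
visc_blend = exp(exp(1.49012)) - 0.8 = 83.77

83.77 cSt


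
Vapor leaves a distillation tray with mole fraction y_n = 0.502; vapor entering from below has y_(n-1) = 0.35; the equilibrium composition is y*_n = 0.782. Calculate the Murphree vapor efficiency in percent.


Murphree vapor efficiency: EMV = (y_n - y_(n-1)) / (y*_n - y_(n-1)) * 100
EMV = (0.502 - 0.35) / (0.782 - 0.35) * 100 = 0.152 / 0.432 * 100 = 35.19

35.19 %


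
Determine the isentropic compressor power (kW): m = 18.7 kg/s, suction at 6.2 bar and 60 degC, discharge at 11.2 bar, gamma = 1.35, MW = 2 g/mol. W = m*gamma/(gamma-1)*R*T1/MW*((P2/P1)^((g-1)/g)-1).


Isentropic work: W = m*(gamma/(gamma-1))*(R*T1/MW)*((P2/P1)^((gamma-1)/gamma) - 1)
T1 = 60 + 273.15 = 333.15 K
Pressure ratio = 11.2 / 6.2 = 1.80645
Exponent = (1.35 - 1)/1.35 = 0.259259
(P2/P1)^exp - 1 = 1.80645^0.259259 - 1 = 0.165694
W = 18.7 * 1.35 / 0.35 * 8.314 * 333.15 / 2 * 0.165694 = 16550

16550 kW


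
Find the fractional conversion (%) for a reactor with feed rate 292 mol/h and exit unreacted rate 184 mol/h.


X = (F_in - F_out) / F_in * 100
Moles reacted = 292 - 184 = 108
X = 108 / 292 * 100
= 0.3699 * 100
= 36.99 %

36.99 %


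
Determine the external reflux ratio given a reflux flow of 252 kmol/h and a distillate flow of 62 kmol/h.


Reflux ratio definition: R = L / D (liquid returned / distillate withdrawn)
L = 252 kmol/h, D = 62 kmol/h
R = 252 / 62 = 4.065

4.065


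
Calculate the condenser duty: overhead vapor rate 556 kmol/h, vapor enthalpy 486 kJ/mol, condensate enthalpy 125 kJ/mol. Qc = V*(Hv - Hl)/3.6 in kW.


Qc = 556 * (486 - 125) / 3.6 = 556 * 361 / 3.6 = 55750

55750 kW


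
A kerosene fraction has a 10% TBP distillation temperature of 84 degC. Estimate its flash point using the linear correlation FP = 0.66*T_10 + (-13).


FP = 0.66 * 84 + (-13) = 42.44

42.44 degC


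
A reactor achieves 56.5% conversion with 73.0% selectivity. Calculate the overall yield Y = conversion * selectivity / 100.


Overall yield = conversion (%) * selectivity (%) / 100
Conversion = 56.5%, Selectivity = 73.0%
Y = 56.5 * 73.0 / 100
= 41.245 %

41.245 %


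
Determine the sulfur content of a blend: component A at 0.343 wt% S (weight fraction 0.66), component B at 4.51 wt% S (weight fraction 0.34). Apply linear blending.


Linear sulfur blending: S_blend = x1*S1 + x2*S2
Contribution 1: 0.66 * 0.343 = 0.22638 wt%
Contribution 2: 0.34 * 4.51 = 1.5334 wt%
S_blend = 0.22638 + 1.5334 = 1.75978

1.75978 wt%


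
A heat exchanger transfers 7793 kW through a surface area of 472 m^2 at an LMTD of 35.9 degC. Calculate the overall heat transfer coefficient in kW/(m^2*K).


From Q = U*A*LMTD, U = Q / (A * LMTD)
U = 7793 / (472 * 35.9) = 7793 / 16944.8 = 0.4599

0.4599 kW/(m^2*K)


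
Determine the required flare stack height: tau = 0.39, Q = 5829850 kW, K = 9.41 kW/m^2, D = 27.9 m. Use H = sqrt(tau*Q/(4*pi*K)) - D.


tau*Q/(4*pi*K) = 0.39 * 5829850 / (4 * pi * 9.41) = 19227.5
sqrt(19227.5) = 138.663
H = 138.663 - 27.9 = 110.8

110.8 m


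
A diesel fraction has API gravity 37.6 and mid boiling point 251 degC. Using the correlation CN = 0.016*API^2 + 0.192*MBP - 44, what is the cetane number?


CN = 0.016 * 37.6^2 + 0.192 * 251 - 44
CN = 22.62016 + 48.192 - 44 = 26.81216

26.81216


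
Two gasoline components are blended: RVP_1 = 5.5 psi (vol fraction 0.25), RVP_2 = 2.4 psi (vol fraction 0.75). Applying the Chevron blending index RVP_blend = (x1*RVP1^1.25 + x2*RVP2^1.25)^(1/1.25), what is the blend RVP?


Chevron index: RVP_blend = (sum xi*RVPi^1.25)^(1/1.25)
RVP^1.25 terms: 0.25 * 5.5^1.25 + 0.75 * 2.4^1.25 = 4.34608
RVP_blend = 4.34608^(1/1.25) = 3.240

3.240 psi


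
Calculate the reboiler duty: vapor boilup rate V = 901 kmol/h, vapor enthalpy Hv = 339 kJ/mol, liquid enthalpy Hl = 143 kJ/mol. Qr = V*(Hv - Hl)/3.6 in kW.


Qr = 901 * (339 - 143) / 3.6 = 901 * 196 / 3.6 = 49050

49050 kW


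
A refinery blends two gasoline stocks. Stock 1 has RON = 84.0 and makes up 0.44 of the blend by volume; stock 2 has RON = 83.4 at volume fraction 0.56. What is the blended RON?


Linear blending: RON_blend = sum(vi * RONi)
Contribution 1: 0.44 * 84.0 = 36.96
Contribution 2: 0.56 * 83.4 = 46.704
RON_blend = 36.96 + 46.704 = 83.664

83.664


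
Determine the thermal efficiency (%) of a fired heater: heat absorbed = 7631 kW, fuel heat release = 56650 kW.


Furnace efficiency = Q_absorbed / Q_fuel * 100
= 7631 / 56650 * 100 = 13.47

13.47 %


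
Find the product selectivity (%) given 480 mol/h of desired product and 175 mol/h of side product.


Selectivity = desired / (desired + undesired) * 100
Total products = 480 + 175 = 655 mol/h
S = 480 / 655 * 100
= 0.7328 * 100
= 73.28 %

73.28 %


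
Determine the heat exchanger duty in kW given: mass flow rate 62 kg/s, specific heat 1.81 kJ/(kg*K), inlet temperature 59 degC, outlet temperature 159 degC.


Q = m_dot * cp * delta_T
delta_T = 159 - 59 = 100 K
Q = 62 * 1.81 * 100
= 112.22 * 100
= 11222 kW

11222 kW


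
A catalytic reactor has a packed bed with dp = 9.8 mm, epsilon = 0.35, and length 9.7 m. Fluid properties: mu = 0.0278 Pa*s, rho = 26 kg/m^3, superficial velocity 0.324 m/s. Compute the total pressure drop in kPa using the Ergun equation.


dp = 9.8 mm = 0.0098 m
Viscous term = 150*0.0278*0.324*(1-0.35)^2 / (0.0098^2*0.35^3) = 138628
Inertial term = 1.75*26*0.324^2*(1-0.35) / (0.0098*0.35^3) = 7388.98
dP/L = 138628 + 7388.98 = 146017 Pa/m
dP = 146017 * 9.7 / 1000 = 1416 kPa

1416 kPa


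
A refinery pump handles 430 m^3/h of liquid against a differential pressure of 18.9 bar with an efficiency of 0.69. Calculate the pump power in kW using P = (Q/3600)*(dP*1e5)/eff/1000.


Q = 430 / 3600 = 0.119444 m^3/s
P = 0.119444 * (18.9 * 1e5) / 0.69 / 1000 = 327.2

327.2 kW


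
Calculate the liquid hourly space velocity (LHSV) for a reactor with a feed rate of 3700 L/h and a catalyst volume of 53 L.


LHSV = volumetric feed rate / catalyst volume
= 3700 L/h / 53 L
= 69.81 h^-1

69.81 h^-1


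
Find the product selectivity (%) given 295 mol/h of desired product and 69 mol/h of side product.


Selectivity = desired / (desired + undesired) * 100
Total products = 295 + 69 = 364 mol/h
S = 295 / 364 * 100
= 0.8104 * 100
= 81.04 %

81.04 %


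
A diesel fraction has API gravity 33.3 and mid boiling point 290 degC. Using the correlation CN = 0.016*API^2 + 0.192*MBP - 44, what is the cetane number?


CN = 0.016 * 33.3^2 + 0.192 * 290 - 44
CN = 17.74224 + 55.68 - 44 = 29.42224

29.42224


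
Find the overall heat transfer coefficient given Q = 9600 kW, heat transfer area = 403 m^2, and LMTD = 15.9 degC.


From Q = U*A*LMTD, U = Q / (A * LMTD)
U = 9600 / (403 * 15.9) = 9600 / 6407.7 = 1.498

1.498 kW/(m^2*K)


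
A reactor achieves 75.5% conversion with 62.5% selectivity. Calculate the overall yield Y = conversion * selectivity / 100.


Overall yield = conversion (%) * selectivity (%) / 100
Conversion = 75.5%, Selectivity = 62.5%
Y = 75.5 * 62.5 / 100
= 47.1875 %

47.1875 %


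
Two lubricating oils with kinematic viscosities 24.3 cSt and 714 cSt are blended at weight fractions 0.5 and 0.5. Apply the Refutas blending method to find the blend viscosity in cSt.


Refutas method: VBN_i = 14.534*ln(ln(visc_i + 0.8)) + 10.975, blended linearly by mass fraction; since VBN is linear in VBI_i = ln(ln(visc_i + 0.8)) and the fractions sum to 1, blend VBI directly: visc = exp(exp(VBI_blend)) - 0.8
VBI_1 = ln(ln(24.3 + 0.8)) = 1.17027
VBI_2 = ln(ln(714 + 0.8)) = 1.88282
VBI_blend = 0.5 * 1.17027 + 0.5 * 1.88282 = 1.52655
visc_blend = exp(exp(1.52655)) - 0.8 = 98.91

98.91 cSt


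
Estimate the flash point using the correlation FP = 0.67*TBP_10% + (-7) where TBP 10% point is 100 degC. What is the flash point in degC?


FP = 0.67 * 100 + (-7) = 60

60 degC


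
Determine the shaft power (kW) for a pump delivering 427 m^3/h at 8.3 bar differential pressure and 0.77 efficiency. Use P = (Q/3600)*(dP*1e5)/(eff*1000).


Q = 427 / 3600 = 0.118611 m^3/s
P = 0.118611 * (8.3 * 1e5) / 0.77 / 1000 = 127.9

127.9 kW


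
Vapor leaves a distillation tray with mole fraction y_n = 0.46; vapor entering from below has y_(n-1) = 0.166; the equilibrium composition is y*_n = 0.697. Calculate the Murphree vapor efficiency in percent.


Murphree vapor efficiency: EMV = (y_n - y_(n-1)) / (y*_n - y_(n-1)) * 100
EMV = (0.46 - 0.166) / (0.697 - 0.166) * 100 = 0.294 / 0.531 * 100 = 55.37

55.37 %


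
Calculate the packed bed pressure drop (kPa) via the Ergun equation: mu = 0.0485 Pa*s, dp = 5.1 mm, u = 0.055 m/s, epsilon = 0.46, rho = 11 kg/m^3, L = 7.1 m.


dp = 5.1 mm = 0.0051 m
Viscous term = 150*0.0485*0.055*(1-0.46)^2 / (0.0051^2*0.46^3) = 46086
Inertial term = 1.75*11*0.055^2*(1-0.46) / (0.0051*0.46^3) = 63.3441
dP/L = 46086 + 63.3441 = 46149.3 Pa/m
dP = 46149.3 * 7.1 / 1000 = 327.7 kPa

327.7 kPa


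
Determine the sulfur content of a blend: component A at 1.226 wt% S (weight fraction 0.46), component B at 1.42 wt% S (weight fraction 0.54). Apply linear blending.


Linear sulfur blending: S_blend = x1*S1 + x2*S2
Contribution 1: 0.46 * 1.226 = 0.56396 wt%
Contribution 2: 0.54 * 1.42 = 0.7668 wt%
S_blend = 0.56396 + 0.7668 = 1.33076

1.33076 wt%


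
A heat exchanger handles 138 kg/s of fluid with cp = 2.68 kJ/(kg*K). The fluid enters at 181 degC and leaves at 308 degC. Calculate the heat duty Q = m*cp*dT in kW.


Q = m_dot * cp * delta_T
delta_T = 308 - 181 = 127 K
Q = 138 * 2.68 * 127
= 369.84 * 127
= 46969.68 kW

46969.68 kW


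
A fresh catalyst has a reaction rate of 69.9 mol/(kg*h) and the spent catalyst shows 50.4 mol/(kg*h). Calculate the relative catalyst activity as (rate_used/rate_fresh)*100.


Activity (%) = (rate_used / rate_fresh) * 100
rate_used = 50.4, rate_fresh = 69.9
= (50.4 / 69.9) * 100
= 0.7210 * 100 = 72.10

72.10 %


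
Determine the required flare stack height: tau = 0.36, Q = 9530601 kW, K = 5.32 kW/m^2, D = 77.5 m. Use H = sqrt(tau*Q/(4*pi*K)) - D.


tau*Q/(4*pi*K) = 0.36 * 9530601 / (4 * pi * 5.32) = 51321.7
sqrt(51321.7) = 226.543
H = 226.543 - 77.5 = 149.0

149.0 m


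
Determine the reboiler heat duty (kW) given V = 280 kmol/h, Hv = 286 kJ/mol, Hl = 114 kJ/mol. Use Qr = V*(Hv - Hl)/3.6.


Qr = 280 * (286 - 114) / 3.6 = 280 * 172 / 3.6 = 13380

13380 kW


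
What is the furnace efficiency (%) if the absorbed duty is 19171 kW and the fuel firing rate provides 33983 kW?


Furnace efficiency = Q_absorbed / Q_fuel * 100
= 19171 / 33983 * 100 = 56.41

56.41 %


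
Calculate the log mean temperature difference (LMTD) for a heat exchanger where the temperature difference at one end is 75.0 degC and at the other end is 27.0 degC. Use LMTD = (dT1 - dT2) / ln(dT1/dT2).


LMTD = (dT1 - dT2) / ln(dT1/dT2)
= (75.0 - 27.0) / ln(75.0 / 27.0) = 48 / 1.02165 = 46.98

46.98 degC


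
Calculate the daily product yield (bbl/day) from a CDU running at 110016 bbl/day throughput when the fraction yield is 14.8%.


Crude throughput = 110016 bbl/day
Fraction yield = 14.8%
yield = throughput * fraction / 100
yield = 110016 * 14.8 / 100 = 16282.368

16282.368 bbl/day


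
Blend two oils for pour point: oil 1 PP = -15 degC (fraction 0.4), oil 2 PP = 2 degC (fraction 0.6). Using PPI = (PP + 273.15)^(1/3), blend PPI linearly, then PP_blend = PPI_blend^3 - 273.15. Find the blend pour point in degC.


PPI_1 = (-15 + 273.15)^(1/3) = 6.36733
PPI_2 = (2 + 273.15)^(1/3) = 6.504139
PPI_blend = 0.4 * 6.36733 + 0.6 * 6.504139 = 6.449415
PP_blend = 6.449415^3 - 273.15 = 268.2631 - 273.15 = -4.89

-4.89 degC


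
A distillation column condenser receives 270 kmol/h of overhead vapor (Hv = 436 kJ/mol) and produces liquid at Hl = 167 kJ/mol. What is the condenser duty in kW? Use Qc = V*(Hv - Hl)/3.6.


Qc = 270 * (436 - 167) / 3.6 = 270 * 269 / 3.6 = 20180

20180 kW


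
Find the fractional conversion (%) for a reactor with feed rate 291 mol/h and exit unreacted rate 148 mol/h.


X = (F_in - F_out) / F_in * 100
Moles reacted = 291 - 148 = 143
X = 143 / 291 * 100
= 0.4914 * 100
= 49.14 %

49.14 %


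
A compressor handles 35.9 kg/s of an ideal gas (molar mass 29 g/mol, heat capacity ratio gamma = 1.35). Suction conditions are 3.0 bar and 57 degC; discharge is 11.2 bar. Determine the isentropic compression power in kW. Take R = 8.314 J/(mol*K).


Isentropic work: W = m*(gamma/(gamma-1))*(R*T1/MW)*((P2/P1)^((gamma-1)/gamma) - 1)
T1 = 57 + 273.15 = 330.15 K
Pressure ratio = 11.2 / 3.0 = 3.73333
Exponent = (1.35 - 1)/1.35 = 0.259259
(P2/P1)^exp - 1 = 3.73333^0.259259 - 1 = 0.407088
W = 35.9 * 1.35 / 0.35 * 8.314 * 330.15 / 29 * 0.407088 = 5335

5335 kW


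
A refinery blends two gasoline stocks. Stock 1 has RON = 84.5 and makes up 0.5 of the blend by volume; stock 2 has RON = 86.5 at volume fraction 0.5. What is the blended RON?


Linear blending: RON_blend = sum(vi * RONi)
Contribution 1: 0.5 * 84.5 = 42.25
Contribution 2: 0.5 * 86.5 = 43.25
RON_blend = 42.25 + 43.25 = 85.5

85.5


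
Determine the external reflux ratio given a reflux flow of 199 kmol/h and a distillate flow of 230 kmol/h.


Reflux ratio definition: R = L / D (liquid returned / distillate withdrawn)
L = 199 kmol/h, D = 230 kmol/h
R = 199 / 230 = 0.8652

0.8652


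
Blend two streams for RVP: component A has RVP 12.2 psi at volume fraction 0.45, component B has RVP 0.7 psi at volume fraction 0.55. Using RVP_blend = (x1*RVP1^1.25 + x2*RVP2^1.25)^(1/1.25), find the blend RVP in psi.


Chevron index: RVP_blend = (sum xi*RVPi^1.25)^(1/1.25)
RVP^1.25 terms: 0.45 * 12.2^1.25 + 0.55 * 0.7^1.25 = 10.6125
RVP_blend = 10.6125^(1/1.25) = 6.617

6.617 psi


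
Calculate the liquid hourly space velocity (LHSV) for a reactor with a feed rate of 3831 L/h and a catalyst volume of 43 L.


LHSV = volumetric feed rate / catalyst volume
= 3831 L/h / 43 L
= 89.09 h^-1

89.09 h^-1


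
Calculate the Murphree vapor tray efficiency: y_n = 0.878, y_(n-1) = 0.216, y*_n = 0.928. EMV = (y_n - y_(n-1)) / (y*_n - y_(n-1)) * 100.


Murphree vapor efficiency: EMV = (y_n - y_(n-1)) / (y*_n - y_(n-1)) * 100
EMV = (0.878 - 0.216) / (0.928 - 0.216) * 100 = 0.662 / 0.712 * 100 = 92.98

92.98 %


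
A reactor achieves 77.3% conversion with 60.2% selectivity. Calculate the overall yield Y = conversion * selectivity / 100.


Overall yield = conversion (%) * selectivity (%) / 100
Conversion = 77.3%, Selectivity = 60.2%
Y = 77.3 * 60.2 / 100
= 46.5346 %

46.5346 %


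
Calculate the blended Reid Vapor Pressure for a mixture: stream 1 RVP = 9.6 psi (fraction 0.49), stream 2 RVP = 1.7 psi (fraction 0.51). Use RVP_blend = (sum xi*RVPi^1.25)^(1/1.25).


Chevron index: RVP_blend = (sum xi*RVPi^1.25)^(1/1.25)
RVP^1.25 terms: 0.49 * 9.6^1.25 + 0.51 * 1.7^1.25 = 9.27008
RVP_blend = 9.27008^(1/1.25) = 5.938

5.938 psi


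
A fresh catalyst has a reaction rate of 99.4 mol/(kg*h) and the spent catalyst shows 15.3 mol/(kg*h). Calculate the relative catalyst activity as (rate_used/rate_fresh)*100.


Activity (%) = (rate_used / rate_fresh) * 100
rate_used = 15.3, rate_fresh = 99.4
= (15.3 / 99.4) * 100
= 0.1539 * 100 = 15.39

15.39 %


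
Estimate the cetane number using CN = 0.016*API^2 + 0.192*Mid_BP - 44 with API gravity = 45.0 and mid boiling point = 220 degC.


CN = 0.016 * 45.0^2 + 0.192 * 220 - 44
CN = 32.4 + 42.24 - 44 = 30.64

30.64


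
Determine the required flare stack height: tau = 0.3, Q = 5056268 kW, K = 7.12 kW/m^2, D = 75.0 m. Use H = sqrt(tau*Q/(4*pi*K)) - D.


tau*Q/(4*pi*K) = 0.3 * 5056268 / (4 * pi * 7.12) = 16953.6
sqrt(16953.6) = 130.206
H = 130.206 - 75.0 = 55.21

55.21 m


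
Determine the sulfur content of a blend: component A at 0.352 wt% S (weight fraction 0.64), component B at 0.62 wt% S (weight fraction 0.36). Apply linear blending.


Linear sulfur blending: S_blend = x1*S1 + x2*S2
Contribution 1: 0.64 * 0.352 = 0.22528 wt%
Contribution 2: 0.36 * 0.62 = 0.2232 wt%
S_blend = 0.22528 + 0.2232 = 0.44848

0.44848 wt%


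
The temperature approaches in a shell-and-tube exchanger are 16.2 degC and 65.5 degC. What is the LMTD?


LMTD = (dT1 - dT2) / ln(dT1/dT2)
= (16.2 - 65.5) / ln(16.2 / 65.5) = -49.3 / -1.39704 = 35.29

35.29 degC


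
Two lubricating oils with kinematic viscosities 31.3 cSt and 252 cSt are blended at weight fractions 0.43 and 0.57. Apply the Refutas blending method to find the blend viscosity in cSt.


Refutas method: VBN_i = 14.534*ln(ln(visc_i + 0.8)) + 10.975, blended linearly by mass fraction; since VBN is linear in VBI_i = ln(ln(visc_i + 0.8)) and the fractions sum to 1, blend VBI directly: visc = exp(exp(VBI_blend)) - 0.8
VBI_1 = ln(ln(31.3 + 0.8)) = 1.24382
VBI_2 = ln(ln(252 + 0.8)) = 1.71066
VBI_blend = 0.43 * 1.24382 + 0.57 * 1.71066 = 1.50992
visc_blend = exp(exp(1.50992)) - 0.8 = 91.62

91.62 cSt


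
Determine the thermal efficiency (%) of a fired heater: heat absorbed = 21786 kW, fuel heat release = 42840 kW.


Furnace efficiency = Q_absorbed / Q_fuel * 100
= 21786 / 42840 * 100 = 50.85

50.85 %


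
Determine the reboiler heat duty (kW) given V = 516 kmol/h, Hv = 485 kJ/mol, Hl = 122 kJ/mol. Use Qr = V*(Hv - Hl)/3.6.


Qr = 516 * (485 - 122) / 3.6 = 516 * 363 / 3.6 = 52030

52030 kW


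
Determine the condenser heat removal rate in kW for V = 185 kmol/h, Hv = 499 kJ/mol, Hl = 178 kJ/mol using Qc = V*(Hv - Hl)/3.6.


Qc = 185 * (499 - 178) / 3.6 = 185 * 321 / 3.6 = 16500

16500 kW


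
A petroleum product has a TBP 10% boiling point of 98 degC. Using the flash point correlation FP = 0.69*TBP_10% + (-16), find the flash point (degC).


FP = 0.69 * 98 + (-16) = 51.62

51.62 degC


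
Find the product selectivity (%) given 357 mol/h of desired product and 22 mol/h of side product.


Selectivity = desired / (desired + undesired) * 100
Total products = 357 + 22 = 379 mol/h
S = 357 / 379 * 100
= 0.9420 * 100
= 94.20 %

94.20 %


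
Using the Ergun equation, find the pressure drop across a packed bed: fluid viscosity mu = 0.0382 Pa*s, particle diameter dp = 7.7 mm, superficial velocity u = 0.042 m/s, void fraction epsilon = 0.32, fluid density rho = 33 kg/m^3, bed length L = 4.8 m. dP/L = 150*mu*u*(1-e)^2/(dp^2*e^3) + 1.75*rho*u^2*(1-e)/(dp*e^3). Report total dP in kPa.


dp = 7.7 mm = 0.0077 m
Viscous term = 150*0.0382*0.042*(1-0.32)^2 / (0.0077^2*0.32^3) = 57278.3
Inertial term = 1.75*33*0.042^2*(1-0.32) / (0.0077*0.32^3) = 274.548
dP/L = 57278.3 + 274.548 = 57552.8 Pa/m
dP = 57552.8 * 4.8 / 1000 = 276.3 kPa

276.3 kPa


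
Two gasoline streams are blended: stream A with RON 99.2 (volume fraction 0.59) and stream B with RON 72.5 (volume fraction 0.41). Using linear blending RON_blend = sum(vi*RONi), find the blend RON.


Linear blending: RON_blend = sum(vi * RONi)
Contribution 1: 0.59 * 99.2 = 58.528
Contribution 2: 0.41 * 72.5 = 29.725
RON_blend = 58.528 + 29.725 = 88.253

88.253


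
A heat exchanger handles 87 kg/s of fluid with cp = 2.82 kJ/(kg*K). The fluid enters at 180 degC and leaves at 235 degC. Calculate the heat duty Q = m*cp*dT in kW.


Q = m_dot * cp * delta_T
delta_T = 235 - 180 = 55 K
Q = 87 * 2.82 * 55
= 245.34 * 55
= 13493.7 kW

13493.7 kW


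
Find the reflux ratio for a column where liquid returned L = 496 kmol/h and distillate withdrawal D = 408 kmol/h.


Reflux ratio definition: R = L / D (liquid returned / distillate withdrawn)
L = 496 kmol/h, D = 408 kmol/h
R = 496 / 408 = 1.216

1.216


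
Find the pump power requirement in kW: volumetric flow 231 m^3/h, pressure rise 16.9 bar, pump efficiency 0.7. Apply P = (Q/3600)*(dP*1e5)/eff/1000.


Q = 231 / 3600 = 0.0641667 m^3/s
P = 0.0641667 * (16.9 * 1e5) / 0.7 / 1000 = 154.9

154.9 kW


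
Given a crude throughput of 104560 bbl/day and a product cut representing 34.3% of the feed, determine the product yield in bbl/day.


Crude throughput = 104560 bbl/day
Fraction yield = 34.3%
yield = throughput * fraction / 100
yield = 104560 * 34.3 / 100 = 35864.08

35864.08 bbl/day


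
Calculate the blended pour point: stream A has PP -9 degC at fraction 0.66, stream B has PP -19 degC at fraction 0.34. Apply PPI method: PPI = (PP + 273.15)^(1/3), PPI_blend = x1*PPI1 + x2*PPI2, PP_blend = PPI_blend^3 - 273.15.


PPI_1 = (-9 + 273.15)^(1/3) = 6.416283
PPI_2 = (-19 + 273.15)^(1/3) = 6.334272
PPI_blend = 0.66 * 6.416283 + 0.34 * 6.334272 = 6.388399
PP_blend = 6.388399^3 - 273.15 = 260.7211 - 273.15 = -12.43

-12.43 degC


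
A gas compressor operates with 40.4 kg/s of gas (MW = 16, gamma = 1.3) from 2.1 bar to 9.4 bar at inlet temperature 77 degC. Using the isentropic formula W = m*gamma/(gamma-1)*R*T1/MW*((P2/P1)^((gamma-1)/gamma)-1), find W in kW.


Isentropic work: W = m*(gamma/(gamma-1))*(R*T1/MW)*((P2/P1)^((gamma-1)/gamma) - 1)
T1 = 77 + 273.15 = 350.15 K
Pressure ratio = 9.4 / 2.1 = 4.47619
Exponent = (1.3 - 1)/1.3 = 0.230769
(P2/P1)^exp - 1 = 4.47619^0.230769 - 1 = 0.413219
W = 40.4 * 1.3 / 0.3 * 8.314 * 350.15 / 16 * 0.413219 = 13160

13160 kW


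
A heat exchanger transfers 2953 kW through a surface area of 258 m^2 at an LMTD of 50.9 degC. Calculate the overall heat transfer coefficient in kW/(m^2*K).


From Q = U*A*LMTD, U = Q / (A * LMTD)
U = 2953 / (258 * 50.9) = 2953 / 13132.2 = 0.2249

0.2249 kW/(m^2*K)


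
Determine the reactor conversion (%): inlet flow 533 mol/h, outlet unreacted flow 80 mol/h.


X = (F_in - F_out) / F_in * 100
Moles reacted = 533 - 80 = 453
X = 453 / 533 * 100
= 0.8499 * 100
= 84.99 %

84.99 %


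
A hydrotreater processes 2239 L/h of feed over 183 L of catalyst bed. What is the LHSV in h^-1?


LHSV = volumetric feed rate / catalyst volume
= 2239 L/h / 183 L
= 12.23 h^-1

12.23 h^-1


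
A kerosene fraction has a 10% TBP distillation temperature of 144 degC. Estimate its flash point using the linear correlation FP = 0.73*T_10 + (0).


FP = 0.73 * 144 + (0) = 105.12

105.12 degC


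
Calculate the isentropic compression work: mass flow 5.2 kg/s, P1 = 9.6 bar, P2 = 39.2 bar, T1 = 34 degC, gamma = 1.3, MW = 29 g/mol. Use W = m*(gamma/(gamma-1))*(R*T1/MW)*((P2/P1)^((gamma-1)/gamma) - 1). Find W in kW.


Isentropic work: W = m*(gamma/(gamma-1))*(R*T1/MW)*((P2/P1)^((gamma-1)/gamma) - 1)
T1 = 34 + 273.15 = 307.15 K
Pressure ratio = 39.2 / 9.6 = 4.08333
Exponent = (1.3 - 1)/1.3 = 0.230769
(P2/P1)^exp - 1 = 4.08333^0.230769 - 1 = 0.383577
W = 5.2 * 1.3 / 0.3 * 8.314 * 307.15 / 29 * 0.383577 = 761.1

761.1 kW


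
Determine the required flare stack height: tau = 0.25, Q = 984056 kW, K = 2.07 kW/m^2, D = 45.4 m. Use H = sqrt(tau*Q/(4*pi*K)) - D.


tau*Q/(4*pi*K) = 0.25 * 984056 / (4 * pi * 2.07) = 9457.57
sqrt(9457.57) = 97.25
H = 97.25 - 45.4 = 51.85

51.85 m


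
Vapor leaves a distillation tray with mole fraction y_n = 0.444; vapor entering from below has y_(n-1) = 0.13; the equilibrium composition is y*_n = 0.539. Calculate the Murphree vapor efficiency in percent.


Murphree vapor efficiency: EMV = (y_n - y_(n-1)) / (y*_n - y_(n-1)) * 100
EMV = (0.444 - 0.13) / (0.539 - 0.13) * 100 = 0.314 / 0.409 * 100 = 76.77

76.77 %


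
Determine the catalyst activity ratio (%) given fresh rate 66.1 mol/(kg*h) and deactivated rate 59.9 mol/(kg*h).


Activity (%) = (rate_used / rate_fresh) * 100
rate_used = 59.9, rate_fresh = 66.1
= (59.9 / 66.1) * 100
= 0.9062 * 100 = 90.62

90.62 %


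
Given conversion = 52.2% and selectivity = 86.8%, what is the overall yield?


Overall yield = conversion (%) * selectivity (%) / 100
Conversion = 52.2%, Selectivity = 86.8%
Y = 52.2 * 86.8 / 100
= 45.3096 %

45.3096 %


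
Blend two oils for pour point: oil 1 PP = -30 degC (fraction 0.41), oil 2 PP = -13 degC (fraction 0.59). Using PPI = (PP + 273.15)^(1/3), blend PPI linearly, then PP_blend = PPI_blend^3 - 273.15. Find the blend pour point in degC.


PPI_1 = (-30 + 273.15)^(1/3) = 6.241535
PPI_2 = (-13 + 273.15)^(1/3) = 6.383731
PPI_blend = 0.41 * 6.241535 + 0.59 * 6.383731 = 6.325431
PP_blend = 6.325431^3 - 273.15 = 253.0873 - 273.15 = -20.06

-20.06 degC


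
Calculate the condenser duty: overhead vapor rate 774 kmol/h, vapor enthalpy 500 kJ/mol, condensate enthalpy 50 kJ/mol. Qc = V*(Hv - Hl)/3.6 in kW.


Qc = 774 * (500 - 50) / 3.6 = 774 * 450 / 3.6 = 96750

96750 kW


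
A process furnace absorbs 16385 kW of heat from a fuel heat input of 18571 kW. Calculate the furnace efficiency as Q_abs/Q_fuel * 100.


Furnace efficiency = Q_absorbed / Q_fuel * 100
= 16385 / 18571 * 100 = 88.23

88.23 %


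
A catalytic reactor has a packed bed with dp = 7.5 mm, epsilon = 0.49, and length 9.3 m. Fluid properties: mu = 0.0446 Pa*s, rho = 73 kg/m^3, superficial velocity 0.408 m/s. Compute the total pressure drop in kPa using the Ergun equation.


dp = 7.5 mm = 0.0075 m
Viscous term = 150*0.0446*0.408*(1-0.49)^2 / (0.0075^2*0.49^3) = 107279
Inertial term = 1.75*73*0.408^2*(1-0.49) / (0.0075*0.49^3) = 12291.4
dP/L = 107279 + 12291.4 = 119570 Pa/m
dP = 119570 * 9.3 / 1000 = 1112 kPa

1112 kPa


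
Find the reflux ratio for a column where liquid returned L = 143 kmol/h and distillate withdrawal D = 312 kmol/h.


Reflux ratio definition: R = L / D (liquid returned / distillate withdrawn)
L = 143 kmol/h, D = 312 kmol/h
R = 143 / 312 = 0.4583

0.4583


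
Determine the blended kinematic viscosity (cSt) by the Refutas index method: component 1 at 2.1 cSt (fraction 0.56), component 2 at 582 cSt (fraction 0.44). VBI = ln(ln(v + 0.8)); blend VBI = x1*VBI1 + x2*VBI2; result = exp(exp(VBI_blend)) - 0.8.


Refutas method: VBN_i = 14.534*ln(ln(visc_i + 0.8)) + 10.975, blended linearly by mass fraction; since VBN is linear in VBI_i = ln(ln(visc_i + 0.8)) and the fractions sum to 1, blend VBI directly: visc = exp(exp(VBI_blend)) - 0.8
VBI_1 = ln(ln(2.1 + 0.8)) = 0.0627032
VBI_2 = ln(ln(582 + 0.8)) = 1.85126
VBI_blend = 0.56 * 0.0627032 + 0.44 * 1.85126 = 0.849668
visc_blend = exp(exp(0.849668)) - 0.8 = 9.570

9.570 cSt


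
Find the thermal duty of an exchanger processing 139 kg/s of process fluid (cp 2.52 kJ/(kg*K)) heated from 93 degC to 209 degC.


Q = m_dot * cp * delta_T
delta_T = 209 - 93 = 116 K
Q = 139 * 2.52 * 116
= 350.28 * 116
= 40632.48 kW

40632.48 kW


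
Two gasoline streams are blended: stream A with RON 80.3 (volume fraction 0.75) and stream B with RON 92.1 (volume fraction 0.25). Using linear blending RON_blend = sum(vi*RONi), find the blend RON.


Linear blending: RON_blend = sum(vi * RONi)
Contribution 1: 0.75 * 80.3 = 60.225
Contribution 2: 0.25 * 92.1 = 23.025
RON_blend = 60.225 + 23.025 = 83.25

83.25


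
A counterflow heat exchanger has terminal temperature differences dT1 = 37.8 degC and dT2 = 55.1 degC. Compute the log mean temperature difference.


LMTD = (dT1 - dT2) / ln(dT1/dT2)
= (37.8 - 55.1) / ln(37.8 / 55.1) = -17.3 / -0.376841 = 45.91

45.91 degC


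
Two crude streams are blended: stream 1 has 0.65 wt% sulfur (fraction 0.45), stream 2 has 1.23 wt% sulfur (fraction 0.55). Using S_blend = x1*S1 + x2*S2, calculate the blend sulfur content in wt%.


Linear sulfur blending: S_blend = x1*S1 + x2*S2
Contribution 1: 0.45 * 0.65 = 0.2925 wt%
Contribution 2: 0.55 * 1.23 = 0.6765 wt%
S_blend = 0.2925 + 0.6765 = 0.969

0.969 wt%


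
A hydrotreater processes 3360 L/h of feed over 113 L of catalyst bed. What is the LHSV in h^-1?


LHSV = volumetric feed rate / catalyst volume
= 3360 L/h / 113 L
= 29.73 h^-1

29.73 h^-1


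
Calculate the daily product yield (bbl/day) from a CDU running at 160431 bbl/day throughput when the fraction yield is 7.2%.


Crude throughput = 160431 bbl/day
Fraction yield = 7.2%
yield = throughput * fraction / 100
yield = 160431 * 7.2 / 100 = 11551.032

11551.032 bbl/day


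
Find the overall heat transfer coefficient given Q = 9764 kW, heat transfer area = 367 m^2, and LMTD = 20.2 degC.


From Q = U*A*LMTD, U = Q / (A * LMTD)
U = 9764 / (367 * 20.2) = 9764 / 7413.4 = 1.317

1.317 kW/(m^2*K)


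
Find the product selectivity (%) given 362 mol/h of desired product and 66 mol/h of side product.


Selectivity = desired / (desired + undesired) * 100
Total products = 362 + 66 = 428 mol/h
S = 362 / 428 * 100
= 0.8458 * 100
= 84.58 %

84.58 %


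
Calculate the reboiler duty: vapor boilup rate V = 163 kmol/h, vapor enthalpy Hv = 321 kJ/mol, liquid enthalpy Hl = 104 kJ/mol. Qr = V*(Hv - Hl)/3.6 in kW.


Qr = 163 * (321 - 104) / 3.6 = 163 * 217 / 3.6 = 9825

9825 kW


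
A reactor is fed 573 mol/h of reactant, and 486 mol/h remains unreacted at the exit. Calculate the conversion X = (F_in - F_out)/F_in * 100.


X = (F_in - F_out) / F_in * 100
Moles reacted = 573 - 486 = 87
X = 87 / 573 * 100
= 0.1518 * 100
= 15.18 %

15.18 %


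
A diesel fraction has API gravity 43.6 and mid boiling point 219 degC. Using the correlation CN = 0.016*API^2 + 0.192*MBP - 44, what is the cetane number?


CN = 0.016 * 43.6^2 + 0.192 * 219 - 44
CN = 30.41536 + 42.048 - 44 = 28.46336

28.46336


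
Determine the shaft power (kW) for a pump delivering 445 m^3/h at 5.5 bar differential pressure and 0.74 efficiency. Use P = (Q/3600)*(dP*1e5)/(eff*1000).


Q = 445 / 3600 = 0.123611 m^3/s
P = 0.123611 * (5.5 * 1e5) / 0.74 / 1000 = 91.87

91.87 kW


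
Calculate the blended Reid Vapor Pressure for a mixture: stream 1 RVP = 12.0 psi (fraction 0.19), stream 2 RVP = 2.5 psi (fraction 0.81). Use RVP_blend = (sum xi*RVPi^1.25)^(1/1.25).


Chevron index: RVP_blend = (sum xi*RVPi^1.25)^(1/1.25)
RVP^1.25 terms: 0.19 * 12.0^1.25 + 0.81 * 2.5^1.25 = 6.78986
RVP_blend = 6.78986^(1/1.25) = 4.629

4.629 psi


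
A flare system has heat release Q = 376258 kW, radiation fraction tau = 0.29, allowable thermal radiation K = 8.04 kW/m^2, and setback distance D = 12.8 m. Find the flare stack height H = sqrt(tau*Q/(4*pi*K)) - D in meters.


tau*Q/(4*pi*K) = 0.29 * 376258 / (4 * pi * 8.04) = 1079.99
sqrt(1079.99) = 32.8632
H = 32.8632 - 12.8 = 20.06

20.06 m


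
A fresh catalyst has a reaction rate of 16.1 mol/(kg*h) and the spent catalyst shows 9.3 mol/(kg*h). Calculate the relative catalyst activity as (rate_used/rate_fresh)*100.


Activity (%) = (rate_used / rate_fresh) * 100
rate_used = 9.3, rate_fresh = 16.1
= (9.3 / 16.1) * 100
= 0.5776 * 100 = 57.76

57.76 %


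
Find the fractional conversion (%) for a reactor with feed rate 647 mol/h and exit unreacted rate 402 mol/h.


X = (F_in - F_out) / F_in * 100
Moles reacted = 647 - 402 = 245
X = 245 / 647 * 100
= 0.3787 * 100
= 37.87 %

37.87 %


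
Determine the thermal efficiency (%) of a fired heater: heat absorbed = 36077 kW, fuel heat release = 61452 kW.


Furnace efficiency = Q_absorbed / Q_fuel * 100
= 36077 / 61452 * 100 = 58.71

58.71 %


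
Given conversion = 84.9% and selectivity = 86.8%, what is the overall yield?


Overall yield = conversion (%) * selectivity (%) / 100
Conversion = 84.9%, Selectivity = 86.8%
Y = 84.9 * 86.8 / 100
= 73.6932 %

73.6932 %
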